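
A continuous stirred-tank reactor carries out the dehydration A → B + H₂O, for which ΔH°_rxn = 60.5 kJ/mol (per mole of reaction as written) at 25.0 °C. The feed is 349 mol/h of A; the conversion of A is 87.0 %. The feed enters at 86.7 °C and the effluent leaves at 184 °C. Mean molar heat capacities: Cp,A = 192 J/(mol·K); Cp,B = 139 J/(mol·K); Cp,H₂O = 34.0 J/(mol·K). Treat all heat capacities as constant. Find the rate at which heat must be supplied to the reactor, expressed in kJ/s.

Extent of reaction ξ = 0.870 × 349 = 303.63 mol/h
Reaction term: ξ·ΔH°_rxn = 303.63 × 60.5 = 18370 kJ/h
Sensible, feed 86.7→25 °C: -4134.4 kJ/h
Outlet flows (mol/h): A 45.37, B 303.63, H₂O 303.63
Sensible, products 25→184 °C: 9737 kJ/h
Q = ΔH = 23972 kJ/h = 6.659 kW
Heat supplied = 6.659 kJ/s

Q_in = 6.66 kJ/s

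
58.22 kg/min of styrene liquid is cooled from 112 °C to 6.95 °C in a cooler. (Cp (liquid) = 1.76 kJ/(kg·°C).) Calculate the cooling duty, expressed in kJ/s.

Q_c = 179 kJ/s

Q = ṁ·Cp·ΔT = 58.22 × 1.76 × (6.95 − 112) = -10764 kJ/min
Converting: 10764 / 60 s = 179.4 kW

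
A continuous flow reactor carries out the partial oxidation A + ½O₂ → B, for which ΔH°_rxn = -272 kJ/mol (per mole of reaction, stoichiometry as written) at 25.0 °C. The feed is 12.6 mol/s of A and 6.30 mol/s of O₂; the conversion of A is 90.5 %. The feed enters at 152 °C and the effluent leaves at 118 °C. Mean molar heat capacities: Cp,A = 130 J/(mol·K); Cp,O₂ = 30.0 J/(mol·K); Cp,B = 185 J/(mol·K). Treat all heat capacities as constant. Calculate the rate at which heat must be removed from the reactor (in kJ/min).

Extent of reaction ξ = 0.905 × 12.6 = 11.403 mol/s
Reaction term: ξ·ΔH°_rxn = 11.403 × -272 = -3101.6 kJ/s
Sensible, feed 152→25 °C: -232.03 kJ/s
Outlet flows (mol/s): A 1.197, O₂ 0.5985, B 11.403
Sensible, products 25→118 °C: 212.33 kJ/s
Q = ΔH = -3121.3 kJ/s = -3121.3 kW
Heat removed = 187280 kJ/min

Q_out = 187000 kJ/min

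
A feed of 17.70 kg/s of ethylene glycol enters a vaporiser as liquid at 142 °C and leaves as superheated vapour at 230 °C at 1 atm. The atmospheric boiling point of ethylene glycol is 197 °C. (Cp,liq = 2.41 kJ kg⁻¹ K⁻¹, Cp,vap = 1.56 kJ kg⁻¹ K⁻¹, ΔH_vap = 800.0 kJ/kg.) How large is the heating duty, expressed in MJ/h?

Q = 62700 MJ/h

liquid 142→197 °C: 132.55 kJ/kg
vaporisation at 197 °C: 800 kJ/kg
vapour 197→230 °C: 51.48 kJ/kg
Δh = 132.55 + 800 + 51.48 = 984.03 kJ/kg
Q = ṁ·Δh = 17.70 kg/s × 984.03 kJ/kg = 17417 kJ/s
|Q| = 17417 kW = 62702 MJ/h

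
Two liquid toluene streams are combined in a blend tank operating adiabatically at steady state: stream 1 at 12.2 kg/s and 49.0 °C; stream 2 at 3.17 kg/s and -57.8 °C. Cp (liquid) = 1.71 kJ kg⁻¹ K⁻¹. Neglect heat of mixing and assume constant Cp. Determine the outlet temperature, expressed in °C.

T_out = 27.0 °C

Adiabatic, steady state ⇒ Σ ṁᵢCp,ᵢ(T_out − Tᵢ) = 0
T_out = Σ ṁᵢCp,ᵢTᵢ / Σ ṁᵢCp,ᵢ
      = 708.92 / 26.283 = 26.973 °C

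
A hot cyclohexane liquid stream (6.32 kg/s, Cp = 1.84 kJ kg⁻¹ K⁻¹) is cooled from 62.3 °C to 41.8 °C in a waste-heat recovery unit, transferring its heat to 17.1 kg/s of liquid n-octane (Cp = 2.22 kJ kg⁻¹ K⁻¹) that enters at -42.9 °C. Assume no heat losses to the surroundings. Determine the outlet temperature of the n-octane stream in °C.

Heat released by hot stream: Q = 6.32 × 1.84 × (62.3 − 41.8) = 238.39 kJ/s
Energy balance on cold side (adiabatic exchanger): Q = ṁ_c·Cp_c·(T_c,out − T_c,in)
T_c,out = -42.9 + 238.39/(17.1 × 2.22) = -36.62 °C

T_c,out = -36.6 °C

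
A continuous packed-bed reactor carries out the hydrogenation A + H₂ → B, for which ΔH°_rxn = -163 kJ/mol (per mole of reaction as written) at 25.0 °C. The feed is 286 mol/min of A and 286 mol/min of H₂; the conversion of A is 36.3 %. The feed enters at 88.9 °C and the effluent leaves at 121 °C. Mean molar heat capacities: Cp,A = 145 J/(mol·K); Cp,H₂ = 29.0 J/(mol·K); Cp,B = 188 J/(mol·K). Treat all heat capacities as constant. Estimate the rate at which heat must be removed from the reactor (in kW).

Extent of reaction ξ = 0.363 × 286 = 103.82 mol/min
Reaction term: ξ·ΔH°_rxn = 103.82 × -163 = -16922 kJ/min
Sensible, feed 88.9→25 °C: -3179.9 kJ/min
Outlet flows (mol/min): A 182.18, H₂ 182.18, B 103.82
Sensible, products 25→121 °C: 4916.9 kJ/min
Q = ΔH = -15185 kJ/min = -253.09 kW
Heat removed = 253.09 kW

Q_out = 253 kW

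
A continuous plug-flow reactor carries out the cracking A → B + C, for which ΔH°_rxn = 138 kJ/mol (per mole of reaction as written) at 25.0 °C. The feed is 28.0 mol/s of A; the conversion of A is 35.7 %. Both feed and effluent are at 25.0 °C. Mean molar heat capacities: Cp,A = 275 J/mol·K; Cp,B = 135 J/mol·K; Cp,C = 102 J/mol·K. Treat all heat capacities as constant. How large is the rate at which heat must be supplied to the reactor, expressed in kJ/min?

Q_in = 82800 kJ/min

Extent of reaction ξ = 0.357 × 28.0 = 9.996 mol/s
Reaction term: ξ·ΔH°_rxn = 9.996 × 138 = 1379.4 kJ/s
Q = ΔH = 1379.4 kJ/s = 1379.4 kW
Heat supplied = 82767 kJ/min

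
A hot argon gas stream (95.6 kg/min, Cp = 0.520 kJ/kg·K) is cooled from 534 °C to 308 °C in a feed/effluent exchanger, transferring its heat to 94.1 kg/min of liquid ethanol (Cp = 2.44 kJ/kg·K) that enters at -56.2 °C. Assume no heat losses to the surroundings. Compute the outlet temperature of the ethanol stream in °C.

Heat released by hot stream: Q = 95.6 × 0.520 × (534 − 308) = 11235 kJ/min
Energy balance on cold side (adiabatic exchanger): Q = ṁ_c·Cp_c·(T_c,out − T_c,in)
T_c,out = -56.2 + 11235/(94.1 × 2.44) = -7.2683 °C

T_c,out = -7.27 °C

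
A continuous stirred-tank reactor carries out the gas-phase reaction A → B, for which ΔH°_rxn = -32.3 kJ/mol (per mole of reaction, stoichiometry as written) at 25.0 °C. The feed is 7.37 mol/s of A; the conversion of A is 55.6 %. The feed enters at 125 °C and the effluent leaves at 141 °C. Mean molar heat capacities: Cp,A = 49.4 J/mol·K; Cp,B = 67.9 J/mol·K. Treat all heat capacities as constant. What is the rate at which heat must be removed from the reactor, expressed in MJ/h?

Q_out = 424 MJ/h

Extent of reaction ξ = 0.556 × 7.37 = 4.0977 mol/s
Reaction term: ξ·ΔH°_rxn = 4.0977 × -32.3 = -132.36 kJ/s
Sensible, feed 125→25 °C: -36.408 kJ/s
Outlet flows (mol/s): A 3.2723, B 4.0977
Sensible, products 25→141 °C: 51.027 kJ/s
Q = ΔH = -117.74 kJ/s = -117.74 kW
Heat removed = 423.85 MJ/h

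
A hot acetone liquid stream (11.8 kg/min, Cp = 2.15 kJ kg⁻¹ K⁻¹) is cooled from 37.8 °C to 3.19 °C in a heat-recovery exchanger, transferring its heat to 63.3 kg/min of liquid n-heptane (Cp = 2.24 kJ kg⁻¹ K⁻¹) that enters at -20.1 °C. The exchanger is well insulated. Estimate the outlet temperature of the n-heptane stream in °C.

Heat released by hot stream: Q = 11.8 × 2.15 × (37.8 − 3.19) = 878.06 kJ/min
Energy balance on cold side (adiabatic exchanger): Q = ṁ_c·Cp_c·(T_c,out − T_c,in)
T_c,out = -20.1 + 878.06/(63.3 × 2.24) = -13.907 °C

T_c,out = -13.9 °C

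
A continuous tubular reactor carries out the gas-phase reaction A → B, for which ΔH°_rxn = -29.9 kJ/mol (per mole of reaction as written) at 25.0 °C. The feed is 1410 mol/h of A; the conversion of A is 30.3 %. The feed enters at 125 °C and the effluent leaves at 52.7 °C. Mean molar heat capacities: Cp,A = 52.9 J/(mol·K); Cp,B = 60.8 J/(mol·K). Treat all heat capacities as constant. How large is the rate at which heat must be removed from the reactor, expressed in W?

Q_out = 5020 W

Extent of reaction ξ = 0.303 × 1410 = 427.23 mol/h
Reaction term: ξ·ΔH°_rxn = 427.23 × -29.9 = -12774 kJ/h
Sensible, feed 125→25 °C: -7458.9 kJ/h
Outlet flows (mol/h): A 982.77, B 427.23
Sensible, products 25→52.7 °C: 2159.6 kJ/h
Q = ΔH = -18073 kJ/h = -5.0204 kW
Heat removed = 5020.4 W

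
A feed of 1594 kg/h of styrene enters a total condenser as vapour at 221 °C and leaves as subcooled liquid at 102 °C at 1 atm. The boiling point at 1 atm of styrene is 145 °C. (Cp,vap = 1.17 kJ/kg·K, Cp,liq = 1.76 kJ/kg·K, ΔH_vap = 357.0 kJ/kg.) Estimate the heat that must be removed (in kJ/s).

Q_c = 231 kJ/s

vapour 221→145 °C: -88.92 kJ/kg
condensation at 145 °C: -357 kJ/kg
liquid 145→102 °C: -75.68 kJ/kg
Δh = -88.92 + -357 + -75.68 = -521.6 kJ/kg
Q = ṁ·Δh = 1594 kg/h × -521.6 kJ/kg = -831430 kJ/h
|Q| = 230.95 kW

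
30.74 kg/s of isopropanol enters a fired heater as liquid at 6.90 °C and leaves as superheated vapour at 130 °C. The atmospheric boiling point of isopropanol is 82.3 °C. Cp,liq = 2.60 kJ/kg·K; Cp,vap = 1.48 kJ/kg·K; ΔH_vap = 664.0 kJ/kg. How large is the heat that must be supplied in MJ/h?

liquid 6.90→82.3 °C: 196.04 kJ/kg
vaporisation at 82.3 °C: 664 kJ/kg
vapour 82.3→130 °C: 70.596 kJ/kg
Δh = 196.04 + 664 + 70.596 = 930.64 kJ/kg
Q = ṁ·Δh = 30.74 kg/s × 930.64 kJ/kg = 28608 kJ/s
|Q| = 28608 kW = 102990 MJ/h

Q = 103000 MJ/h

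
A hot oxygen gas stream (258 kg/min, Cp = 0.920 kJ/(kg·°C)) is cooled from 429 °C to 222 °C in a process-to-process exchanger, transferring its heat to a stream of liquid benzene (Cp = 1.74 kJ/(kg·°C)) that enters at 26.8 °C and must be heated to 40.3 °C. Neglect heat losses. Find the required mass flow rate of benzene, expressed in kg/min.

ṁ_c = 2090 kg/min

Heat released by hot stream: Q = 258 × 0.920 × (429 − 222) = 49134 kJ/min
Energy balance on cold side (adiabatic exchanger): Q = ṁ_c·Cp_c·(T_c,out − T_c,in)
ṁ_c = 49134 / [1.74 × (40.3 − 26.8)] = 2091.7 kg/min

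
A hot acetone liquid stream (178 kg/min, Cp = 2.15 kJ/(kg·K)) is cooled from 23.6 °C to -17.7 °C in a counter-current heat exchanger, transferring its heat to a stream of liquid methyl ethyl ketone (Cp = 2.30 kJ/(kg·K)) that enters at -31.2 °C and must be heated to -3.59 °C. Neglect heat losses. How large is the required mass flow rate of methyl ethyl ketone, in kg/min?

ṁ_c = 249 kg/min

Heat released by hot stream: Q = 178 × 2.15 × (23.6 − -17.7) = 15806 kJ/min
Energy balance on cold side (adiabatic exchanger): Q = ṁ_c·Cp_c·(T_c,out − T_c,in)
ṁ_c = 15806 / [2.30 × (-3.59 − -31.2)] = 248.89 kg/min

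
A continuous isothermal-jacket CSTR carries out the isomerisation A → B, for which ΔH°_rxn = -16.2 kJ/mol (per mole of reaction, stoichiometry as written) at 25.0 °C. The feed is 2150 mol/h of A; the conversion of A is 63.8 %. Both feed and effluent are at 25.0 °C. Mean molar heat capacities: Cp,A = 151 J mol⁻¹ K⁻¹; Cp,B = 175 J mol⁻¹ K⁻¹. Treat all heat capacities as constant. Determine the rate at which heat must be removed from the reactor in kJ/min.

Extent of reaction ξ = 0.638 × 2150 = 1371.7 mol/h
Reaction term: ξ·ΔH°_rxn = 1371.7 × -16.2 = -22222 kJ/h
Q = ΔH = -22222 kJ/h = -6.1726 kW
Heat removed = 370.36 kJ/min

Q_out = 370 kJ/min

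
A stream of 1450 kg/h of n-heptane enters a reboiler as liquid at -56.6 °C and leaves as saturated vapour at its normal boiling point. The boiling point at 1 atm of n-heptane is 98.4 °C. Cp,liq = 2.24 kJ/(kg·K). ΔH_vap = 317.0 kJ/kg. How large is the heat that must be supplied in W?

liquid -56.6→98.4 °C: 347.2 kJ/kg
vaporisation at 98.4 °C: 317 kJ/kg
Δh = 347.2 + 317 = 664.2 kJ/kg
Q = ṁ·Δh = 1450 kg/h × 664.2 kJ/kg = 963090 kJ/h
|Q| = 267.53 kW = 267530 W

Q = 268000 W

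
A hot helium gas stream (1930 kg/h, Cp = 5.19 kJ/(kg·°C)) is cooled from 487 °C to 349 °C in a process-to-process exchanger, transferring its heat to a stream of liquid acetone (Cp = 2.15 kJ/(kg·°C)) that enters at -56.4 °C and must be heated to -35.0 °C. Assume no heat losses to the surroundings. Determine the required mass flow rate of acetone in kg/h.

Heat released by hot stream: Q = 1930 × 5.19 × (487 − 349) = 1.3823e+06 kJ/h
Energy balance on cold side (adiabatic exchanger): Q = ṁ_c·Cp_c·(T_c,out − T_c,in)
ṁ_c = 1.3823e+06 / [2.15 × (-35.0 − -56.4)] = 30044 kg/h

ṁ_c = 30000 kg/h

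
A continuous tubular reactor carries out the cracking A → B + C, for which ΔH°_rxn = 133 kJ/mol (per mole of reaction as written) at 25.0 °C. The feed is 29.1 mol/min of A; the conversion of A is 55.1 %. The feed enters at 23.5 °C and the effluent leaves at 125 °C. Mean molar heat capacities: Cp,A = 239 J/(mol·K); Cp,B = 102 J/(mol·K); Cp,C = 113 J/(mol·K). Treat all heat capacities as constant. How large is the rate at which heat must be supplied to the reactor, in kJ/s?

Extent of reaction ξ = 0.551 × 29.1 = 16.034 mol/min
Reaction term: ξ·ΔH°_rxn = 16.034 × 133 = 2132.5 kJ/min
Sensible, feed 23.5→25 °C: 10.432 kJ/min
Outlet flows (mol/min): A 13.066, B 16.034, C 16.034
Sensible, products 25→125 °C: 657.01 kJ/min
Q = ΔH = 2800 kJ/min = 46.666 kW
Heat supplied = 46.666 kJ/s

Q_in = 46.7 kJ/s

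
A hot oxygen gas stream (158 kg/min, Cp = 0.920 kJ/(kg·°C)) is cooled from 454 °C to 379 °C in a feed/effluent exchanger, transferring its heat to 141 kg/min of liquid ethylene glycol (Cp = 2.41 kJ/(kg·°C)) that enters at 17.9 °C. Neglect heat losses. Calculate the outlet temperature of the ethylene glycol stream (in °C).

T_c,out = 50.0 °C

Heat released by hot stream: Q = 158 × 0.920 × (454 − 379) = 10902 kJ/min
Energy balance on cold side (adiabatic exchanger): Q = ṁ_c·Cp_c·(T_c,out − T_c,in)
T_c,out = 17.9 + 10902/(141 × 2.41) = 49.983 °C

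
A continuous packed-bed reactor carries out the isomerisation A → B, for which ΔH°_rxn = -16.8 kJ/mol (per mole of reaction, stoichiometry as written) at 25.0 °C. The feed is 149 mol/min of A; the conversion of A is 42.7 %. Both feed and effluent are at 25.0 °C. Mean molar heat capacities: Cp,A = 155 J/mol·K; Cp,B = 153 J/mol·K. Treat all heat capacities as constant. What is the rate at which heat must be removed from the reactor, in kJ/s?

Q_out = 17.8 kJ/s

Extent of reaction ξ = 0.427 × 149 = 63.623 mol/min
Reaction term: ξ·ΔH°_rxn = 63.623 × -16.8 = -1068.9 kJ/min
Q = ΔH = -1068.9 kJ/min = -17.814 kW
Heat removed = 17.814 kJ/s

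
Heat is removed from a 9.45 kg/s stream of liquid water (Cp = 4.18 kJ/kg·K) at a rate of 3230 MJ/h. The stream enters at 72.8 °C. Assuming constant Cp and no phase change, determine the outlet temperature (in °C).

T_out = 50.1 °C

Q = 3230 MJ/h = 897.22 kJ/s
ΔT = Q/(ṁ·Cp) = 897.22/(9.45×4.18) = 22.714 K
T_out = 72.8 − 22.714 = 50.086 °C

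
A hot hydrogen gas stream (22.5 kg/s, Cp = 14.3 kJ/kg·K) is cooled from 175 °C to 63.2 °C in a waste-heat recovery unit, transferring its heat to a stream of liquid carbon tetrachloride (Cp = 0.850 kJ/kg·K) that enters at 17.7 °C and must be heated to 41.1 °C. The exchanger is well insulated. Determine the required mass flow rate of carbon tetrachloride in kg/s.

Heat released by hot stream: Q = 22.5 × 14.3 × (175 − 63.2) = 35972 kJ/s
Energy balance on cold side (adiabatic exchanger): Q = ṁ_c·Cp_c·(T_c,out − T_c,in)
ṁ_c = 35972 / [0.850 × (41.1 − 17.7)] = 1808.5 kg/s

ṁ_c = 1810 kg/s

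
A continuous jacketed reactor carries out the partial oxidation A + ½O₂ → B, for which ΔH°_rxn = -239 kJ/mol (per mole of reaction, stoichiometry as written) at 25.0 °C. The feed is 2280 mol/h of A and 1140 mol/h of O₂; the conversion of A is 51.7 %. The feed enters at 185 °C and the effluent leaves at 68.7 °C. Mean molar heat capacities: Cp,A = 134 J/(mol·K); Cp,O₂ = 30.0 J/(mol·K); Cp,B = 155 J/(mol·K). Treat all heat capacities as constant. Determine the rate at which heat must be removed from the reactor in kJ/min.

Extent of reaction ξ = 0.517 × 2280 = 1178.8 mol/h
Reaction term: ξ·ΔH°_rxn = 1178.8 × -239 = -281720 kJ/h
Sensible, feed 185→25 °C: -54355 kJ/h
Outlet flows (mol/h): A 1101.2, O₂ 550.62, B 1178.8
Sensible, products 25→68.7 °C: 15155 kJ/h
Q = ΔH = -320920 kJ/h = -89.146 kW
Heat removed = 5348.7 kJ/min

Q_out = 5350 kJ/min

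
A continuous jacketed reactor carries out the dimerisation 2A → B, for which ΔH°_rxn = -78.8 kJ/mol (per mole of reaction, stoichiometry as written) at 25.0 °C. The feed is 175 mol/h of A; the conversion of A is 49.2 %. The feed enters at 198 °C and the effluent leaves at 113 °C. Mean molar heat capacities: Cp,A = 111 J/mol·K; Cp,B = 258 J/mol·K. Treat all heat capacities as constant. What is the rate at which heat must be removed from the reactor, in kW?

Extent of reaction ξ = 0.492 × 175 / 2 = 43.05 mol/h
Reaction term: ξ·ΔH°_rxn = 43.05 × -78.8 = -3392.3 kJ/h
Sensible, feed 198→25 °C: -3360.5 kJ/h
Outlet flows (mol/h): A 88.9, B 43.05
Sensible, products 25→113 °C: 1845.8 kJ/h
Q = ΔH = -4907.1 kJ/h = -1.3631 kW
Heat removed = 1.3631 kW

Q_out = 1.36 kW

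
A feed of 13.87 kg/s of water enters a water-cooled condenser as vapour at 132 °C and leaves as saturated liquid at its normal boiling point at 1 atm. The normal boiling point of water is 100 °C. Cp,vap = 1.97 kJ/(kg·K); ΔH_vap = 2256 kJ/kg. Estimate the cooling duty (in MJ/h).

vapour 132→100 °C: -63.04 kJ/kg
condensation at 100 °C: -2256 kJ/kg
Δh = -63.04 + -2256 = -2319 kJ/kg
Q = ṁ·Δh = 13.87 kg/s × -2319 kJ/kg = -32165 kJ/s
|Q| = 32165 kW = 115790 MJ/h

Q_c = 116000 MJ/h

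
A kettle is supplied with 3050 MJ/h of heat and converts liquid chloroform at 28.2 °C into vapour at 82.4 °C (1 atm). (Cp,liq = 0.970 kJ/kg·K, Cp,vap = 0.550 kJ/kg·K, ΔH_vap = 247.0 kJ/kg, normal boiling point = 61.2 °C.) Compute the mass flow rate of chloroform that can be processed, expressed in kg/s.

Δh = 0.970×(61.2−28.2) + 247.0 + 0.550×(82.4−61.2) = 290.67 kJ/kg
Q = 3050 MJ/h = 847.22 kJ/s = 847.22 kJ/s
ṁ = Q/Δh = 847.22 / 290.67 = 2.9147 kg/s

ṁ = 2.91 kg/s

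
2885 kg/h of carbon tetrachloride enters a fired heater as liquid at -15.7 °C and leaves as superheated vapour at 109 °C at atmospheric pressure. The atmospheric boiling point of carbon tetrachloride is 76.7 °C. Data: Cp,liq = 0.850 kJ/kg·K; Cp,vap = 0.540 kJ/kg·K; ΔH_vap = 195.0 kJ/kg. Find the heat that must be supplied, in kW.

liquid -15.7→76.7 °C: 78.54 kJ/kg
vaporisation at 76.7 °C: 195 kJ/kg
vapour 76.7→109 °C: 17.442 kJ/kg
Δh = 78.54 + 195 + 17.442 = 290.98 kJ/kg
Q = ṁ·Δh = 2885 kg/h × 290.98 kJ/kg = 839480 kJ/h
|Q| = 233.19 kW

Q = 233 kW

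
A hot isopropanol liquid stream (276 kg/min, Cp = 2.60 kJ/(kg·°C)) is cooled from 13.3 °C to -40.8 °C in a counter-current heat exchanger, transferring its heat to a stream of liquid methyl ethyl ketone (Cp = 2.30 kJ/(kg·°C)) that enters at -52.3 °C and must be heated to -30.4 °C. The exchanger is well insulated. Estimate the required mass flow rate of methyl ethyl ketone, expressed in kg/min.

ṁ_c = 771 kg/min

Heat released by hot stream: Q = 276 × 2.60 × (13.3 − -40.8) = 38822 kJ/min
Energy balance on cold side (adiabatic exchanger): Q = ṁ_c·Cp_c·(T_c,out − T_c,in)
ṁ_c = 38822 / [2.30 × (-30.4 − -52.3)] = 770.74 kg/min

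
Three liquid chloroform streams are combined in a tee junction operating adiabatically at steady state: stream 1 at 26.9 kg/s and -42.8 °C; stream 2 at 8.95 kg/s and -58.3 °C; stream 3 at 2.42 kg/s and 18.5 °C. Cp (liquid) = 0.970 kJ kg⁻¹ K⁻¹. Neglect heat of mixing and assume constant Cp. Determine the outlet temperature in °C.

T_out = -42.5 °C

Adiabatic, steady state ⇒ Σ ṁᵢCp,ᵢ(T_out − Tᵢ) = 0
T_out = Σ ṁᵢCp,ᵢTᵢ / Σ ṁᵢCp,ᵢ
      = -1579.5 / 37.122 = -42.549 °C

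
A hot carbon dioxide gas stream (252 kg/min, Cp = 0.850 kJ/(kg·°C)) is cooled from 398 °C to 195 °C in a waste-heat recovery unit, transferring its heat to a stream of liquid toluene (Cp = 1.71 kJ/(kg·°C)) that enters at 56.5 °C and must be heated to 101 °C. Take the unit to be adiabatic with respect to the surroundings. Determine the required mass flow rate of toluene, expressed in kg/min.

ṁ_c = 571 kg/min

Heat released by hot stream: Q = 252 × 0.850 × (398 − 195) = 43483 kJ/min
Energy balance on cold side (adiabatic exchanger): Q = ṁ_c·Cp_c·(T_c,out − T_c,in)
ṁ_c = 43483 / [1.71 × (101 − 56.5)] = 571.43 kg/min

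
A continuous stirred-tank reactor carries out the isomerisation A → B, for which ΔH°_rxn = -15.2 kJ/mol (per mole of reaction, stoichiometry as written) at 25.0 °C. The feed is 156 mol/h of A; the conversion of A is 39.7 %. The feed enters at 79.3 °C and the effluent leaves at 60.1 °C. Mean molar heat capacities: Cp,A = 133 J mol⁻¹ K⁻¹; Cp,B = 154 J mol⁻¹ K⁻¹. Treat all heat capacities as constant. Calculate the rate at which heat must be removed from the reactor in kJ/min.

Q_out = 21.6 kJ/min

Extent of reaction ξ = 0.397 × 156 = 61.932 mol/h
Reaction term: ξ·ΔH°_rxn = 61.932 × -15.2 = -941.37 kJ/h
Sensible, feed 79.3→25 °C: -1126.6 kJ/h
Outlet flows (mol/h): A 94.068, B 61.932
Sensible, products 25→60.1 °C: 773.9 kJ/h
Q = ΔH = -1294.1 kJ/h = -0.35947 kW
Heat removed = 21.568 kJ/min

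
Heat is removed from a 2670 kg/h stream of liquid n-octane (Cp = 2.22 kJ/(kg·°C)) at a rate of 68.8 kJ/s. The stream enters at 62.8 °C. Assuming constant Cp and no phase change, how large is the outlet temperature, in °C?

T_out = 21.0 °C

Q = 68.8 kJ/s = 247680 kJ/h
ΔT = Q/(ṁ·Cp) = 247680/(2670×2.22) = 41.786 K
T_out = 62.8 − 41.786 = 21.014 °C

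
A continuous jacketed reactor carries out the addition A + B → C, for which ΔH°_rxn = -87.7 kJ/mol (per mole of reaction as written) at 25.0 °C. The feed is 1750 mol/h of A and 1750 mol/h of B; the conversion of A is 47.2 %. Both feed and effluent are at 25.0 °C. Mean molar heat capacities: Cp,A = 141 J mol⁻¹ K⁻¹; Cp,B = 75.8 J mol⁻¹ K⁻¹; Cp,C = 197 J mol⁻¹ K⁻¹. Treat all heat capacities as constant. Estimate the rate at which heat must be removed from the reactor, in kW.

Extent of reaction ξ = 0.472 × 1750 = 826 mol/h
Reaction term: ξ·ΔH°_rxn = 826 × -87.7 = -72440 kJ/h
Q = ΔH = -72440 kJ/h = -20.122 kW
Heat removed = 20.122 kW

Q_out = 20.1 kW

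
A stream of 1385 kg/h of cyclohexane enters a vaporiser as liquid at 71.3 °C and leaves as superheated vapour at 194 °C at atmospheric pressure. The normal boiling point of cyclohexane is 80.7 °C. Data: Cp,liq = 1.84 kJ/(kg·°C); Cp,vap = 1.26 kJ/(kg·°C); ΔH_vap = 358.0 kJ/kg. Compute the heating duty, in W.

Q = 199000 W

liquid 71.3→80.7 °C: 17.296 kJ/kg
vaporisation at 80.7 °C: 358 kJ/kg
vapour 80.7→194 °C: 142.76 kJ/kg
Δh = 17.296 + 358 + 142.76 = 518.05 kJ/kg
Q = ṁ·Δh = 1385 kg/h × 518.05 kJ/kg = 717500 kJ/h
|Q| = 199.31 kW = 199310 W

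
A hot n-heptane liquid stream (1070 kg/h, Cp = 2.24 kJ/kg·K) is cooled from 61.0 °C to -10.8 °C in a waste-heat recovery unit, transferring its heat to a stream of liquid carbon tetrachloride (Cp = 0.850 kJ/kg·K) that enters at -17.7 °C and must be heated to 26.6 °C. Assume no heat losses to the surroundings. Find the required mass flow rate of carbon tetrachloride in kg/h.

ṁ_c = 4570 kg/h

Heat released by hot stream: Q = 1070 × 2.24 × (61.0 − -10.8) = 172090 kJ/h
Energy balance on cold side (adiabatic exchanger): Q = ṁ_c·Cp_c·(T_c,out − T_c,in)
ṁ_c = 172090 / [0.850 × (26.6 − -17.7)] = 4570.2 kg/h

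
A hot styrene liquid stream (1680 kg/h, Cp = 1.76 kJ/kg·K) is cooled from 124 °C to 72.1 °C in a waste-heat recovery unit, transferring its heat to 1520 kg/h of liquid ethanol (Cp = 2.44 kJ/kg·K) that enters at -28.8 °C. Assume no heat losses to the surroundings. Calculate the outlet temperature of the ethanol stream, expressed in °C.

T_c,out = 12.6 °C

Heat released by hot stream: Q = 1680 × 1.76 × (124 − 72.1) = 153460 kJ/h
Energy balance on cold side (adiabatic exchanger): Q = ṁ_c·Cp_c·(T_c,out − T_c,in)
T_c,out = -28.8 + 153460/(1520 × 2.44) = 12.577 °C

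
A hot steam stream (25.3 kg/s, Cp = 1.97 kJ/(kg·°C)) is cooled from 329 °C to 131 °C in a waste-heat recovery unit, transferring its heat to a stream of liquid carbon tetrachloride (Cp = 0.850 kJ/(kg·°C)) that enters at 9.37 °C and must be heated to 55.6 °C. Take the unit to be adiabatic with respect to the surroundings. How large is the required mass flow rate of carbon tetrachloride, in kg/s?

Heat released by hot stream: Q = 25.3 × 1.97 × (329 − 131) = 9868.5 kJ/s
Energy balance on cold side (adiabatic exchanger): Q = ṁ_c·Cp_c·(T_c,out − T_c,in)
ṁ_c = 9868.5 / [0.850 × (55.6 − 9.37)] = 251.14 kg/s

ṁ_c = 251 kg/s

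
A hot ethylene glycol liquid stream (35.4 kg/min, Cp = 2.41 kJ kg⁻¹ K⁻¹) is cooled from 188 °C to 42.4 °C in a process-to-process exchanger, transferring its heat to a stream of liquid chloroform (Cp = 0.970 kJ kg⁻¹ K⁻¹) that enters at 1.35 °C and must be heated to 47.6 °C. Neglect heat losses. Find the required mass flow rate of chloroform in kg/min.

ṁ_c = 277 kg/min

Heat released by hot stream: Q = 35.4 × 2.41 × (188 − 42.4) = 12422 kJ/min
Energy balance on cold side (adiabatic exchanger): Q = ṁ_c·Cp_c·(T_c,out − T_c,in)
ṁ_c = 12422 / [0.970 × (47.6 − 1.35)] = 276.88 kg/min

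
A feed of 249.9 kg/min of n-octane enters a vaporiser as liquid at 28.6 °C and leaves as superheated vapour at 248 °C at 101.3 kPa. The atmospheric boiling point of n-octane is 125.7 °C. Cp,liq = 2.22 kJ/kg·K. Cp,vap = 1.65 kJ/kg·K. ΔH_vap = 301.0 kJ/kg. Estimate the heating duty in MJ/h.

Q = 10800 MJ/h

liquid 28.6→125.7 °C: 215.56 kJ/kg
vaporisation at 125.7 °C: 301 kJ/kg
vapour 125.7→248 °C: 201.79 kJ/kg
Δh = 215.56 + 301 + 201.79 = 718.36 kJ/kg
Q = ṁ·Δh = 249.9 kg/min × 718.36 kJ/kg = 179520 kJ/min
|Q| = 2992 kW = 10771 MJ/h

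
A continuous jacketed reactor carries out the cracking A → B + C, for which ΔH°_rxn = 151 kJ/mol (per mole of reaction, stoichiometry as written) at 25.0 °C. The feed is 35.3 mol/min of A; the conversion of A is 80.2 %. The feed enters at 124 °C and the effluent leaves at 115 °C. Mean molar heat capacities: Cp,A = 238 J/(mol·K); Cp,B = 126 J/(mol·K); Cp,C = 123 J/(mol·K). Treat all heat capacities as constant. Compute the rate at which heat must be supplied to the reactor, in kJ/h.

Q_in = 254000 kJ/h

Extent of reaction ξ = 0.802 × 35.3 = 28.311 mol/min
Reaction term: ξ·ΔH°_rxn = 28.311 × 151 = 4274.9 kJ/min
Sensible, feed 124→25 °C: -831.74 kJ/min
Outlet flows (mol/min): A 6.9894, B 28.311, C 28.311
Sensible, products 25→115 °C: 784.15 kJ/min
Q = ΔH = 4227.3 kJ/min = 70.455 kW
Heat supplied = 253640 kJ/h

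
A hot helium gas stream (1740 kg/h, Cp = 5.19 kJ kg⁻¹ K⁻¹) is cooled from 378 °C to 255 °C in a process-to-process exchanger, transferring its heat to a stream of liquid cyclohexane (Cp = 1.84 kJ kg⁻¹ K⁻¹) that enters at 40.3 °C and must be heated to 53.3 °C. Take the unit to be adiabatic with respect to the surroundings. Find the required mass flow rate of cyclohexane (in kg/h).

Heat released by hot stream: Q = 1740 × 5.19 × (378 − 255) = 1.1108e+06 kJ/h
Energy balance on cold side (adiabatic exchanger): Q = ṁ_c·Cp_c·(T_c,out − T_c,in)
ṁ_c = 1.1108e+06 / [1.84 × (53.3 − 40.3)] = 46437 kg/h

ṁ_c = 46400 kg/h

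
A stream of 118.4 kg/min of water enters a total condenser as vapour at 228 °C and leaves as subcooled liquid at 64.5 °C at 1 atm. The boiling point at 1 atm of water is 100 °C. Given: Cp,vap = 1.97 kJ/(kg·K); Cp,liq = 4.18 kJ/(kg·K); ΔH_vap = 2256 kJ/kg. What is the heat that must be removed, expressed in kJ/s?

vapour 228→100 °C: -252.16 kJ/kg
condensation at 100 °C: -2256 kJ/kg
liquid 100→64.5 °C: -148.39 kJ/kg
Δh = -252.16 + -2256 + -148.39 = -2656.6 kJ/kg
Q = ṁ·Δh = 118.4 kg/min × -2656.6 kJ/kg = -314540 kJ/min
|Q| = 5242.3 kW

Q_c = 5240 kJ/s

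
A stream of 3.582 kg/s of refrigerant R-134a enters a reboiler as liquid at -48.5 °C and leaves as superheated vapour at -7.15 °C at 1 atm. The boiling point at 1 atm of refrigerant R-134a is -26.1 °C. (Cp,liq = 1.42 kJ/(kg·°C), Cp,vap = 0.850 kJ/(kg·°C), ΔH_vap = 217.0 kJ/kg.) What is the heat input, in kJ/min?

Q = 56900 kJ/min

liquid -48.5→-26.1 °C: 31.808 kJ/kg
vaporisation at -26.1 °C: 217 kJ/kg
vapour -26.1→-7.15 °C: 16.108 kJ/kg
Δh = 31.808 + 217 + 16.108 = 264.92 kJ/kg
Q = ṁ·Δh = 3.582 kg/s × 264.92 kJ/kg = 948.93 kJ/s
|Q| = 948.93 kW = 56936 kJ/min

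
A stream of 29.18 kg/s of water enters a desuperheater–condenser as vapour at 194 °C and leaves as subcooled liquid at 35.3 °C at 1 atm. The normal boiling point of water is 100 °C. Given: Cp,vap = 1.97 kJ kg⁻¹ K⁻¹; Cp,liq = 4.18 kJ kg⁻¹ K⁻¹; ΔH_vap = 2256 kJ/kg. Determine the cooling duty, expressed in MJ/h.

Q_c = 285000 MJ/h

vapour 194→100 °C: -185.18 kJ/kg
condensation at 100 °C: -2256 kJ/kg
liquid 100→35.3 °C: -270.45 kJ/kg
Δh = -185.18 + -2256 + -270.45 = -2711.6 kJ/kg
Q = ṁ·Δh = 29.18 kg/s × -2711.6 kJ/kg = -79125 kJ/s
|Q| = 79125 kW = 284850 MJ/h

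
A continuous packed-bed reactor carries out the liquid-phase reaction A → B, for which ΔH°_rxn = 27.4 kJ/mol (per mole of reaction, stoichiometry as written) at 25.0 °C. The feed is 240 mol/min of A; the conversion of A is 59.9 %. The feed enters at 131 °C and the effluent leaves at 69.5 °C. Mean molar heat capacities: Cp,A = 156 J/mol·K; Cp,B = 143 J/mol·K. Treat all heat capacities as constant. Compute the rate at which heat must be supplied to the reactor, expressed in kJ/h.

Q_in = 93200 kJ/h

Extent of reaction ξ = 0.599 × 240 = 143.76 mol/min
Reaction term: ξ·ΔH°_rxn = 143.76 × 27.4 = 3939 kJ/min
Sensible, feed 131→25 °C: -3968.6 kJ/min
Outlet flows (mol/min): A 96.24, B 143.76
Sensible, products 25→69.5 °C: 1582.9 kJ/min
Q = ΔH = 1553.3 kJ/min = 25.888 kW
Heat supplied = 93198 kJ/h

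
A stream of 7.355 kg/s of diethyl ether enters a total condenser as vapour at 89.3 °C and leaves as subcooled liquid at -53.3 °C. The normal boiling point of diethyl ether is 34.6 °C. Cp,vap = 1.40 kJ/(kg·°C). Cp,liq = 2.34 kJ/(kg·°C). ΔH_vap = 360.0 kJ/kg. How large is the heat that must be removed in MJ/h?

vapour 89.3→34.6 °C: -76.58 kJ/kg
condensation at 34.6 °C: -360 kJ/kg
liquid 34.6→-53.3 °C: -205.69 kJ/kg
Δh = -76.58 + -360 + -205.69 = -642.27 kJ/kg
Q = ṁ·Δh = 7.355 kg/s × -642.27 kJ/kg = -4723.9 kJ/s
|Q| = 4723.9 kW = 17006 MJ/h

Q_c = 17000 MJ/h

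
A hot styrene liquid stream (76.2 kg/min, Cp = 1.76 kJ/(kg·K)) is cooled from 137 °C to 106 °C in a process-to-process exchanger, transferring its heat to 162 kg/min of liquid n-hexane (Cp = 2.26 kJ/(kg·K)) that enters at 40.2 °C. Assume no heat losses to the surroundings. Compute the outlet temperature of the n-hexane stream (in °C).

T_c,out = 51.6 °C

Heat released by hot stream: Q = 76.2 × 1.76 × (137 − 106) = 4157.5 kJ/min
Energy balance on cold side (adiabatic exchanger): Q = ṁ_c·Cp_c·(T_c,out − T_c,in)
T_c,out = 40.2 + 4157.5/(162 × 2.26) = 51.555 °C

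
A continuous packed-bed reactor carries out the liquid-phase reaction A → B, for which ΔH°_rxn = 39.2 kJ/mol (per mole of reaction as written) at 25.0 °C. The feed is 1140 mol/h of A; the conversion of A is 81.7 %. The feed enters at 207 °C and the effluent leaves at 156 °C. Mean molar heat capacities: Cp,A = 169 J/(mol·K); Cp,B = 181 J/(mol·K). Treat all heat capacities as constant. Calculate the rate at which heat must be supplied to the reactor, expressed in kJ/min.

Extent of reaction ξ = 0.817 × 1140 = 931.38 mol/h
Reaction term: ξ·ΔH°_rxn = 931.38 × 39.2 = 36510 kJ/h
Sensible, feed 207→25 °C: -35064 kJ/h
Outlet flows (mol/h): A 208.62, B 931.38
Sensible, products 25→156 °C: 26703 kJ/h
Q = ΔH = 28149 kJ/h = 7.819 kW
Heat supplied = 469.14 kJ/min

Q_in = 469 kJ/min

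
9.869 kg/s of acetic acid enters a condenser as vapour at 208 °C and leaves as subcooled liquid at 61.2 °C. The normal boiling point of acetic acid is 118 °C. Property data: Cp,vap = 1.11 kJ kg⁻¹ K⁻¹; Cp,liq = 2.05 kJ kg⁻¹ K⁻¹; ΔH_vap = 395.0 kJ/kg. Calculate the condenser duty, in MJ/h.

vapour 208→118 °C: -99.9 kJ/kg
condensation at 118 °C: -395 kJ/kg
liquid 118→61.2 °C: -116.44 kJ/kg
Δh = -99.9 + -395 + -116.44 = -611.34 kJ/kg
Q = ṁ·Δh = 9.869 kg/s × -611.34 kJ/kg = -6033.3 kJ/s
|Q| = 6033.3 kW = 21720 MJ/h

Q_c = 21700 MJ/h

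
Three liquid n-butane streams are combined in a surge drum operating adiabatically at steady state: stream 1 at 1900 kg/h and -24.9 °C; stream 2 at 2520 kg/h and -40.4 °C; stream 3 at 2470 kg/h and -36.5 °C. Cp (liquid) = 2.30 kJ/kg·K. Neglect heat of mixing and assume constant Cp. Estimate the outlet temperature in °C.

T_out = -34.7 °C

Energy balance with Q = 0: Σ ṁᵢCp,ᵢ(T_out − Tᵢ) = 0
T_out = Σ ṁᵢCp,ᵢTᵢ / Σ ṁᵢCp,ᵢ
      = -550330 / 15847 = -34.728 °C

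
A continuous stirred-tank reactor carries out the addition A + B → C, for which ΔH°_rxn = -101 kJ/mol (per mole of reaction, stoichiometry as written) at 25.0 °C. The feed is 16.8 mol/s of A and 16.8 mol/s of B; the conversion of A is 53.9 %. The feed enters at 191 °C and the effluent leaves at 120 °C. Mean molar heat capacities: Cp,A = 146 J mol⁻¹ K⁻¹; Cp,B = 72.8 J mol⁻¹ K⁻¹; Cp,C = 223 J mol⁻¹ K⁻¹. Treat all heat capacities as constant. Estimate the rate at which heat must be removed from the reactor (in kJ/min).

Q_out = 70300 kJ/min

Extent of reaction ξ = 0.539 × 16.8 = 9.0552 mol/s
Reaction term: ξ·ΔH°_rxn = 9.0552 × -101 = -914.58 kJ/s
Sensible, feed 191→25 °C: -610.19 kJ/s
Outlet flows (mol/s): A 7.7448, B 7.7448, C 9.0552
Sensible, products 25→120 °C: 352.82 kJ/s
Q = ΔH = -1171.9 kJ/s = -1171.9 kW
Heat removed = 70317 kJ/min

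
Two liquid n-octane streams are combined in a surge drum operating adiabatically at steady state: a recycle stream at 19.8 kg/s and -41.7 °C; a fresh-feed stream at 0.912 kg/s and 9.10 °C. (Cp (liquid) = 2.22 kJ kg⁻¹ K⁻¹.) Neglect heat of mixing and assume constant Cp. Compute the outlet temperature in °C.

T_out = -39.5 °C

Energy balance with Q = 0: Σ ṁᵢCp,ᵢ(T_out − Tᵢ) = 0
Σ ṁᵢCp,ᵢTᵢ = 19.8×2.22×-41.7 + 0.912×2.22×9.10 = -1814.5
Σ ṁᵢCp,ᵢ = 19.8×2.22 + 0.912×2.22 = 45.981
T_out = -1814.5 / 45.981 = -39.463 °C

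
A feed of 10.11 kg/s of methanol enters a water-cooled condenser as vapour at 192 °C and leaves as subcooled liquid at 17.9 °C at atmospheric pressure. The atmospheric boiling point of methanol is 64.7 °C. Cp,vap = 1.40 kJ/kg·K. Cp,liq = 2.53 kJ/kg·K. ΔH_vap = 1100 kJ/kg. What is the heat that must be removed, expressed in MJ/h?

Q_c = 50800 MJ/h

vapour 192→64.7 °C: -178.22 kJ/kg
condensation at 64.7 °C: -1100 kJ/kg
liquid 64.7→17.9 °C: -118.4 kJ/kg
Δh = -178.22 + -1100 + -118.4 = -1396.6 kJ/kg
Q = ṁ·Δh = 10.11 kg/s × -1396.6 kJ/kg = -14120 kJ/s
|Q| = 14120 kW = 50832 MJ/h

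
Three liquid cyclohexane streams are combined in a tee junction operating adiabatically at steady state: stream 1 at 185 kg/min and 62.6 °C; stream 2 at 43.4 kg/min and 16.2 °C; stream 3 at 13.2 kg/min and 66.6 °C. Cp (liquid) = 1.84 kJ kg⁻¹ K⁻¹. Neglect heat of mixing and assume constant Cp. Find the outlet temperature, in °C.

Adiabatic, steady state ⇒ Σ ṁᵢCp,ᵢ(T_out − Tᵢ) = 0
T_out = Σ ṁᵢCp,ᵢTᵢ / Σ ṁᵢCp,ᵢ
      = 24220 / 444.54 = 54.483 °C

T_out = 54.5 °C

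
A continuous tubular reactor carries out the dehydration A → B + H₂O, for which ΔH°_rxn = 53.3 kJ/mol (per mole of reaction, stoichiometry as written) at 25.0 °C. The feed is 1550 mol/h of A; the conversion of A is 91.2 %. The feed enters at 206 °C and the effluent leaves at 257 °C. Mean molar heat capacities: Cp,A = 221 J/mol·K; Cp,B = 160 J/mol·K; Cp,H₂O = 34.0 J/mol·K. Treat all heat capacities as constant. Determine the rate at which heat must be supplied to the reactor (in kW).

Q_in = 23.3 kW

Extent of reaction ξ = 0.912 × 1550 = 1413.6 mol/h
Reaction term: ξ·ΔH°_rxn = 1413.6 × 53.3 = 75345 kJ/h
Sensible, feed 206→25 °C: -62002 kJ/h
Outlet flows (mol/h): A 136.4, B 1413.6, H₂O 1413.6
Sensible, products 25→257 °C: 70617 kJ/h
Q = ΔH = 83960 kJ/h = 23.322 kW
Heat supplied = 23.322 kW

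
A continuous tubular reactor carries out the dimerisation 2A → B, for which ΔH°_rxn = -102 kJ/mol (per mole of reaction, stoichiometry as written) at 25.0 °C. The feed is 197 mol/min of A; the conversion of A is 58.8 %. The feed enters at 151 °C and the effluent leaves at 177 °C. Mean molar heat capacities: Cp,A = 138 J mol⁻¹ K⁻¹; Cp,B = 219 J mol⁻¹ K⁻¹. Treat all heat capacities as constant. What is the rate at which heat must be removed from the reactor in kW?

Q_out = 95.0 kW

Extent of reaction ξ = 0.588 × 197 / 2 = 57.918 mol/min
Reaction term: ξ·ΔH°_rxn = 57.918 × -102 = -5907.6 kJ/min
Sensible, feed 151→25 °C: -3425.4 kJ/min
Outlet flows (mol/min): A 81.164, B 57.918
Sensible, products 25→177 °C: 3630.5 kJ/min
Q = ΔH = -5702.6 kJ/min = -95.043 kW
Heat removed = 95.043 kW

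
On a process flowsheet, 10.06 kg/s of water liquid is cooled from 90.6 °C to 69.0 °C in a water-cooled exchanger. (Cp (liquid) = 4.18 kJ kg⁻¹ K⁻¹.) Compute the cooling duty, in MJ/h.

Q_c = 3270 MJ/h

Q = ṁ·Cp·ΔT = 10.06 × 4.18 × (69.0 − 90.6) = -908.3 kJ/s
Cooling duty = 3269.9 MJ/h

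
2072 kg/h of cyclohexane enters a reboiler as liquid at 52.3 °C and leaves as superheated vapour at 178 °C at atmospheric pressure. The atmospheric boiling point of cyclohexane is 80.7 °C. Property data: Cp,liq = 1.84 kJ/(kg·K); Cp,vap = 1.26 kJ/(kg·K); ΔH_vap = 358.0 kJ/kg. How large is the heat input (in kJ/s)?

liquid 52.3→80.7 °C: 52.256 kJ/kg
vaporisation at 80.7 °C: 358 kJ/kg
vapour 80.7→178 °C: 122.6 kJ/kg
Δh = 52.256 + 358 + 122.6 = 532.85 kJ/kg
Q = ṁ·Δh = 2072 kg/h × 532.85 kJ/kg = 1.1041e+06 kJ/h
|Q| = 306.69 kW

Q = 307 kJ/s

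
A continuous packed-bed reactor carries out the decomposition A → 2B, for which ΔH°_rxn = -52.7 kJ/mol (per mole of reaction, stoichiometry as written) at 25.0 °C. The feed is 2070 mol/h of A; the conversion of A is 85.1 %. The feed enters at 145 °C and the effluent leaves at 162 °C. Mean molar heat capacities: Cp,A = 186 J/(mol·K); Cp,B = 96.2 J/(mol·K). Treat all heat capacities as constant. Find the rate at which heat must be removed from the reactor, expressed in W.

Extent of reaction ξ = 0.851 × 2070 = 1761.6 mol/h
Reaction term: ξ·ΔH°_rxn = 1761.6 × -52.7 = -92835 kJ/h
Sensible, feed 145→25 °C: -46202 kJ/h
Outlet flows (mol/h): A 308.43, B 3523.1
Sensible, products 25→162 °C: 54292 kJ/h
Q = ΔH = -84745 kJ/h = -23.54 kW
Heat removed = 23540 W

Q_out = 23500 W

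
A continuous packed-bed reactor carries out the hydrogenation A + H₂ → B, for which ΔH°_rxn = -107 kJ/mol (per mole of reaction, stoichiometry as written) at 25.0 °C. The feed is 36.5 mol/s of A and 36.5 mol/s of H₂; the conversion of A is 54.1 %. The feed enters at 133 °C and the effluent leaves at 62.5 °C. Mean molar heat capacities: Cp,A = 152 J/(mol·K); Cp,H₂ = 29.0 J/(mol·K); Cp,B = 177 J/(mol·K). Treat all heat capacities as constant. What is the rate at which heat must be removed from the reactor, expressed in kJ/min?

Q_out = 155000 kJ/min

Extent of reaction ξ = 0.541 × 36.5 = 19.747 mol/s
Reaction term: ξ·ΔH°_rxn = 19.747 × -107 = -2112.9 kJ/s
Sensible, feed 133→25 °C: -713.5 kJ/s
Outlet flows (mol/s): A 16.753, H₂ 16.753, B 19.747
Sensible, products 25→62.5 °C: 244.78 kJ/s
Q = ΔH = -2581.6 kJ/s = -2581.6 kW
Heat removed = 154900 kJ/min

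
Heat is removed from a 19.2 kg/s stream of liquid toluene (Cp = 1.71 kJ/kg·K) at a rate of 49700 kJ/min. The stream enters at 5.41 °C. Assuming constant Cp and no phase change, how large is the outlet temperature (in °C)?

Q = 49700 kJ/min = 828.33 kJ/s
ΔT = Q/(ṁ·Cp) = 828.33/(19.2×1.71) = 25.229 K
T_out = 5.41 − 25.229 = -19.819 °C

T_out = -19.8 °C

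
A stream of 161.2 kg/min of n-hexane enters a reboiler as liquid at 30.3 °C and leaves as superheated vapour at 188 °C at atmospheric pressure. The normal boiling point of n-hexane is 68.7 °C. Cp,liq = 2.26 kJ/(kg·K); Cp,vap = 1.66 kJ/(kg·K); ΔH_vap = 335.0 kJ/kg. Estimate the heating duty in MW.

liquid 30.3→68.7 °C: 86.784 kJ/kg
vaporisation at 68.7 °C: 335 kJ/kg
vapour 68.7→188 °C: 198.04 kJ/kg
Δh = 86.784 + 335 + 198.04 = 619.82 kJ/kg
Q = ṁ·Δh = 161.2 kg/min × 619.82 kJ/kg = 99915 kJ/min
|Q| = 1665.3 kW = 1.6653 MW

Q = 1.67 MW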